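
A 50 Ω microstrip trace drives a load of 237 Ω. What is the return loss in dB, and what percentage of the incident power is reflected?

Γ = (237 − 50)/(237 + 50) = 0.652
RL = −20·log₁₀(0.652) = 3.72 dB
P_refl/P_inc = |Γ|² = 0.425

RL ≈ 3.72 dB; 42.5% of incident power reflected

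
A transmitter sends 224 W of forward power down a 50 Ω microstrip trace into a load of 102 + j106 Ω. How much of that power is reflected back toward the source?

|Γ| = |(52 + j106)/(152 + j106)| = 0.637
|Γ|² = 0.406
P_refl = |Γ|²·P_inc = 90.9 W, P_del = (1 − |Γ|²)·P_inc = 133 W

P_reflected ≈ 90.9 W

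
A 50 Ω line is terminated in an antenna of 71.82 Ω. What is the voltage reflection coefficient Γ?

Γ = (Z_L − Z_0)/(Z_L + Z_0) = (71.82 − 50)/(71.82 + 50) = 21.82/121.8

Γ = 0.179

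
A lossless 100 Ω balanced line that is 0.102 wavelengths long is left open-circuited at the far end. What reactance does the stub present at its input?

βl = 2π × 0.102 = 36.7°
tan(βl) = 0.746
For an open-circuited stub, Z_in = −jZ_0·cot(βl) = −jZ_0/tan(βl)

X_in ≈ -134 Ω (capacitive)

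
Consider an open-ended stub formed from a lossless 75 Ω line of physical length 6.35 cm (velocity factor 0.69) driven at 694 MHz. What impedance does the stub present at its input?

Z_in ≈ −j17.8 Ω

λ = v/f = 0.69·c / 694 MHz = 0.298 m
βl = 2π·l/λ = 2π × 0.213 = 76.6°
tan(βl) = 4.21
For an open-ended stub, Z_in = −jZ_0·cot(βl) = −jZ_0/tan(βl)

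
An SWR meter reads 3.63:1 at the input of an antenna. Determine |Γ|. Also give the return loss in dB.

|Γ| ≈ 0.568; return loss ≈ 4.91 dB

|Γ| = (S − 1)/(S + 1) = (3.63 − 1)/(3.63 + 1) = 2.63/4.63
RL = −20·log₁₀|Γ| = −20·log₁₀(0.568)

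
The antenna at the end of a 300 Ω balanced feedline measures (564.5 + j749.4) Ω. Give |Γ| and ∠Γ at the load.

Γ = (Z_L − Z_0)/(Z_L + Z_0) = (264.5 + j749.4)/(864.5 + j749.4)
|Γ| = 795/1140 = 0.695

Γ ≈ 0.695 ∠ 29.6°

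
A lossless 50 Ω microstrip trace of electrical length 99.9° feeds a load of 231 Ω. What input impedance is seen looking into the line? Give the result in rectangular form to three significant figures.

tan(βl) = tan(99.9°) = -5.73
Z_in = Z_0·(Z_L + jZ_0·tanβl)/(Z_0 + jZ_L·tanβl)
     = 50·(231 − j286)/(50 − j1320)

Z_in ≈ 11.1 + j8.31 Ω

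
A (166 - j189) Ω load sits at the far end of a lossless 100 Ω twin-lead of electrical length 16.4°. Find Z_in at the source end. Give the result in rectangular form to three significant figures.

tan(βl) = tan(16.4°) = 0.294
Z_in = Z_0·(Z_L + jZ_0·tanβl)/(Z_0 + jZ_L·tanβl)
     = 100·(166 − j160)/(156 + j48.9)

Z_in ≈ 67.8 − j124 Ω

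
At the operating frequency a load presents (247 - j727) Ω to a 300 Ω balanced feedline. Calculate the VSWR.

Γ = (Z_L − Z_0)/(Z_L + Z_0) = (-53 − j727)/(547 − j727)
|Γ| = 729/910 = 0.801
VSWR = (1 + |Γ|)/(1 − |Γ|) = 1.8/0.199

VSWR ≈ 9.06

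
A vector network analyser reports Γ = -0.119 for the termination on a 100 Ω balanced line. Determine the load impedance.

Z_L ≈ 78.7 Ω

Z_L = Z_0·(1 + Γ)/(1 − Γ) = 100·(0.881)/(1.12)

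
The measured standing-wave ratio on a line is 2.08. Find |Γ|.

|Γ| ≈ 0.351

|Γ| = (S − 1)/(S + 1) = (2.08 − 1)/(2.08 + 1) = 1.08/3.08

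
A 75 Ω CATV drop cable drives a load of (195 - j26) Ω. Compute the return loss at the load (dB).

Γ = (120 − j26)/(270 − j26), |Γ| = 0.453
RL = −20·log₁₀|Γ| = −20·log₁₀(0.453)

RL ≈ 6.88 dB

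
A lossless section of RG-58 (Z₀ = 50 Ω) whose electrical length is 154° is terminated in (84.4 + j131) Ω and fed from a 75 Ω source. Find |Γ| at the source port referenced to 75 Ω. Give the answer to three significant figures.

tan(βl) = -0.488
Z_in = Z_0·(Z_L + jZ_0·tanβl)/(Z_0 + jZ_L·tanβl) = 17.8 + j53.2 Ω
Γ_s = (Z_in − Z_s)/(Z_in + Z_s) = (-57.2 + j53.2)/(92.8 + j53.2), |Γ_s| = 0.73

|Γ| ≈ 0.73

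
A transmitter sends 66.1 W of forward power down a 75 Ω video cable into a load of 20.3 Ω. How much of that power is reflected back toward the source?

P_reflected ≈ 21.8 W

Γ = (20.3 − 75)/(20.3 + 75) = -0.574
|Γ|² = 0.329
P_refl = |Γ|²·P_inc = 21.8 W, P_del = (1 − |Γ|²)·P_inc = 44.3 W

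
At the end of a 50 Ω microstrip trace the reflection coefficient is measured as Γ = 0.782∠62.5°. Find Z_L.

Z_L = Z_0·(1 + Γ)/(1 − Γ) = 50·(1.36 + j0.694)/(0.639 − j0.694)

Z_L ≈ 21.8 + j78 Ω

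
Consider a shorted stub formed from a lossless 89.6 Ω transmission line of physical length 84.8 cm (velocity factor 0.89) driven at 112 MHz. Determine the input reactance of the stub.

λ = v/f = 0.89·c / 112 MHz = 2.38 m
βl = 2π·l/λ = 2π × 0.356 = 128°
tan(βl) = -1.28
For a shorted stub, Z_in = jZ_0·tan(βl)

X_in ≈ -114 Ω (capacitive)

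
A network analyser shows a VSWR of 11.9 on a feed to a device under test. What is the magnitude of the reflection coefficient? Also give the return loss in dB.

|Γ| = (S − 1)/(S + 1) = (11.9 − 1)/(11.9 + 1) = 10.9/12.9
RL = −20·log₁₀|Γ| = −20·log₁₀(0.845)

|Γ| ≈ 0.845; return loss ≈ 1.46 dB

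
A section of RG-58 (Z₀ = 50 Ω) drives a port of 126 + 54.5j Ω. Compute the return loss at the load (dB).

RL ≈ 5.89 dB

Γ = (76 + j54.5)/(176 + j54.5), |Γ| = 0.508
RL = −20·log₁₀|Γ| = −20·log₁₀(0.508)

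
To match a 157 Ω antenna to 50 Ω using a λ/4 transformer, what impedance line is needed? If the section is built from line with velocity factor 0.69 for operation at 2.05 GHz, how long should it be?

Z_qwt ≈ 88.6 Ω; length ≈ 2.52 cm

Z_qwt = √(Z_0·R_L) = √(50 × 157) = √7850
λ = 0.69·c/f = 0.101 m, so l = λ/4 = 0.0252 m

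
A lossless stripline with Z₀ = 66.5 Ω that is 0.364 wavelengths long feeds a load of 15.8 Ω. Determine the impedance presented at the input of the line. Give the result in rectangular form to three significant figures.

βl = 2π × 0.364 = 131°
tan(βl) = tan(131°) = -1.15
Z_in = Z_0·(Z_L + jZ_0·tanβl)/(Z_0 + jZ_L·tanβl)
     = 66.5·(15.8 − j76.4)/(66.5 − j18.2)

Z_in ≈ 34.1 − j67.1 Ω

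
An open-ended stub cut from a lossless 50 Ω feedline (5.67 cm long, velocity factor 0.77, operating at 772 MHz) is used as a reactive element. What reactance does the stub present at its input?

X_in ≈ -20 Ω (capacitive)

λ = v/f = 0.77·c / 772 MHz = 0.299 m
βl = 2π·l/λ = 2π × 0.189 = 68.2°
tan(βl) = 2.5
For an open-ended stub, Z_in = −jZ_0·cot(βl) = −jZ_0/tan(βl)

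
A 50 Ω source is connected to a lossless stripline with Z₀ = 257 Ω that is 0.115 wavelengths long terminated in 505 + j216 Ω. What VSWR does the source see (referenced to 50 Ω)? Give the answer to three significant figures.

βl = 2π × 0.115 = 41.4°
tan(βl) = 0.882
Z_in = Z_0·(Z_L + jZ_0·tanβl)/(Z_0 + jZ_L·tanβl) = 293 − j248 Ω
Γ_s = (Z_in − Z_s)/(Z_in + Z_s) = (243 − j248)/(343 − j248), |Γ_s| = 0.82
VSWR = (1 + |Γ_s|)/(1 − |Γ_s|)

VSWR ≈ 10.1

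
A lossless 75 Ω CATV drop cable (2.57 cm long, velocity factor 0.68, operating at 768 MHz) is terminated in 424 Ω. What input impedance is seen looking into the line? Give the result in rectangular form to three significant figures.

Z_in ≈ 38.2 − j98.1 Ω

λ = v/f = 0.68·c / 768 MHz = 0.266 m
βl = 2π·l/λ = 2π × 0.0968 = 34.8°
tan(βl) = tan(34.8°) = 0.696
Z_in = Z_0·(Z_L + jZ_0·tanβl)/(Z_0 + jZ_L·tanβl)
     = 75·(424 + j52.2)/(75 + j295)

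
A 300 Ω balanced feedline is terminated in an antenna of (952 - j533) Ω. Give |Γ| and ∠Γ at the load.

Γ = (Z_L − Z_0)/(Z_L + Z_0) = (652 − j533)/(1252 − j533)
|Γ| = 842/1360 = 0.619

Γ ≈ 0.619 ∠ -16.2°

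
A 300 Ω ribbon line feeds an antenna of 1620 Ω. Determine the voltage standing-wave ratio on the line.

VSWR ≈ 5.4

Γ = (1620 − 300)/(1620 + 300) = 0.688
VSWR = (1 + 0.688)/(1 − 0.688)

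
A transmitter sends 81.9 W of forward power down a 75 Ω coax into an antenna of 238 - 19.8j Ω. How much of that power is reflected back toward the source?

|Γ| = |(163 − j19.8)/(313 − j19.8)| = 0.524
|Γ|² = 0.274
P_refl = |Γ|²·P_inc = 22.4 W, P_del = (1 − |Γ|²)·P_inc = 59.5 W

P_reflected ≈ 22.4 W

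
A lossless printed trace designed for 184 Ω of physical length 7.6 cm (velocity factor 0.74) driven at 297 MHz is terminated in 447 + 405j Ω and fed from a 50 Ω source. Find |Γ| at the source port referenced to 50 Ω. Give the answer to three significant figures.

λ = v/f = 0.74·c / 297 MHz = 0.747 m
βl = 2π·l/λ = 2π × 0.102 = 36.6°
tan(βl) = 0.743
Z_in = Z_0·(Z_L + jZ_0·tanβl)/(Z_0 + jZ_L·tanβl) = 190 − j314 Ω
Γ_s = (Z_in − Z_s)/(Z_in + Z_s) = (140 − j314)/(240 − j314), |Γ_s| = 0.87

|Γ| ≈ 0.87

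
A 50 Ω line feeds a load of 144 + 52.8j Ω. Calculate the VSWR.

VSWR ≈ 3.31

Γ = (Z_L − Z_0)/(Z_L + Z_0) = (94 + j52.8)/(194 + j52.8)
|Γ| = 108/201 = 0.536
VSWR = (1 + |Γ|)/(1 − |Γ|) = 1.54/0.464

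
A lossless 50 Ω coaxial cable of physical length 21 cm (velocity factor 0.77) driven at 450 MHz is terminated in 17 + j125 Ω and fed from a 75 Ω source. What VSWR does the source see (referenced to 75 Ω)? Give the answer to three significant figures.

λ = v/f = 0.77·c / 450 MHz = 0.513 m
βl = 2π·l/λ = 2π × 0.409 = 147°
tan(βl) = -0.643
Z_in = Z_0·(Z_L + jZ_0·tanβl)/(Z_0 + jZ_L·tanβl) = 3.51 + j35.9 Ω
Γ_s = (Z_in − Z_s)/(Z_in + Z_s) = (-71.5 + j35.9)/(78.5 + j35.9), |Γ_s| = 0.927
VSWR = (1 + |Γ_s|)/(1 − |Γ_s|)

VSWR ≈ 26.3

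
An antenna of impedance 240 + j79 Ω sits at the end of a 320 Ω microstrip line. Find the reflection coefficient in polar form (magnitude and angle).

Γ = (Z_L − Z_0)/(Z_L + Z_0) = (-80 + j79)/(560 + j79)
|Γ| = 112/566 = 0.199

Γ ≈ 0.199 ∠ 127°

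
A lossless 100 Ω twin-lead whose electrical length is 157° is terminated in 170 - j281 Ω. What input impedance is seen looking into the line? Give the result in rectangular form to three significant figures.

tan(βl) = tan(157°) = -0.424
Z_in = Z_0·(Z_L + jZ_0·tanβl)/(Z_0 + jZ_L·tanβl)
     = 100·(170 − j323)/(-19.3 − j72.2)

Z_in ≈ 360 + j332 Ω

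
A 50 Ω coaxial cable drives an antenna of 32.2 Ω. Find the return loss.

Γ = (32.2 − 50)/(32.2 + 50) = -0.217
RL = −20·log₁₀|Γ| = −20·log₁₀(0.217)

RL ≈ 13.3 dB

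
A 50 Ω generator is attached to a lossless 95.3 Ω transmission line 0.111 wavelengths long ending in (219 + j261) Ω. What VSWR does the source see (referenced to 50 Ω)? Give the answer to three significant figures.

VSWR ≈ 9.42

βl = 2π × 0.111 = 40°
tan(βl) = 0.838
Z_in = Z_0·(Z_L + jZ_0·tanβl)/(Z_0 + jZ_L·tanβl) = 69.2 − j160 Ω
Γ_s = (Z_in − Z_s)/(Z_in + Z_s) = (19.2 − j160)/(119 − j160), |Γ_s| = 0.808
VSWR = (1 + |Γ_s|)/(1 − |Γ_s|)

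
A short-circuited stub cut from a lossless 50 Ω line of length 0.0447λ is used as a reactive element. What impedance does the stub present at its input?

βl = 2π × 0.0447 = 16.1°
tan(βl) = 0.288
For a short-circuited stub, Z_in = jZ_0·tan(βl)

Z_in ≈ +j14.4 Ω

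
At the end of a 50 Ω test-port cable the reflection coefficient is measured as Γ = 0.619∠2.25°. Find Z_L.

Z_L = Z_0·(1 + Γ)/(1 − Γ) = 50·(1.62 + j0.0243)/(0.381 − j0.0243)

Z_L ≈ 211 + j16.6 Ω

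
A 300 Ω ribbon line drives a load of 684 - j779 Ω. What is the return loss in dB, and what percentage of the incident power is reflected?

Γ = (384 − j779)/(984 − j779), |Γ| = 0.692
RL = −20·log₁₀(0.692) = 3.2 dB
P_refl/P_inc = |Γ|² = 0.479

RL ≈ 3.2 dB; 47.9% of incident power reflected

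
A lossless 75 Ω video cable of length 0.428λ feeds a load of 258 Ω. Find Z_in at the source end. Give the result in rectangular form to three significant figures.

Z_in ≈ 84 + j104 Ω

βl = 2π × 0.428 = 154°
tan(βl) = tan(154°) = -0.486
Z_in = Z_0·(Z_L + jZ_0·tanβl)/(Z_0 + jZ_L·tanβl)
     = 75·(258 − j36.5)/(75 − j125)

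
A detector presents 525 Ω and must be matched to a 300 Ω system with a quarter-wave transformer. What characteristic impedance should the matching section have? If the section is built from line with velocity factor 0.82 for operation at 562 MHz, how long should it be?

Z_qwt ≈ 397 Ω; length ≈ 10.9 cm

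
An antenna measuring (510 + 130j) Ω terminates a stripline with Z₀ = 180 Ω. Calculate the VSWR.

Γ = (Z_L − Z_0)/(Z_L + Z_0) = (330 + j130)/(690 + j130)
|Γ| = 355/702 = 0.505
VSWR = (1 + |Γ|)/(1 − |Γ|) = 1.51/0.495

VSWR ≈ 3.04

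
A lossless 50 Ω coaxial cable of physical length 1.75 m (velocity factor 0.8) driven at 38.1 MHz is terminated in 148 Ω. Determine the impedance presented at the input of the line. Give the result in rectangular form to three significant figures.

λ = v/f = 0.8·c / 38.1 MHz = 6.3 m
βl = 2π·l/λ = 2π × 0.278 = 100°
tan(βl) = tan(100°) = -5.66
Z_in = Z_0·(Z_L + jZ_0·tanβl)/(Z_0 + jZ_L·tanβl)
     = 50·(148 − j283)/(50 − j838)

Z_in ≈ 17.4 + j7.79 Ω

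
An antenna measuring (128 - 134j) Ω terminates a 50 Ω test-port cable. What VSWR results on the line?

VSWR ≈ 5.58

Γ = (Z_L − Z_0)/(Z_L + Z_0) = (78 − j134)/(178 − j134)
|Γ| = 155/223 = 0.696
VSWR = (1 + |Γ|)/(1 − |Γ|) = 1.7/0.304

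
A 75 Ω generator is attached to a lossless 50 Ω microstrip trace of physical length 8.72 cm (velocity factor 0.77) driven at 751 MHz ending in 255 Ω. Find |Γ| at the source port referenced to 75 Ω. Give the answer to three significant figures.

λ = v/f = 0.77·c / 751 MHz = 0.308 m
βl = 2π·l/λ = 2π × 0.283 = 102°
tan(βl) = -4.68
Z_in = Z_0·(Z_L + jZ_0·tanβl)/(Z_0 + jZ_L·tanβl) = 10.2 + j10.3 Ω
Γ_s = (Z_in − Z_s)/(Z_in + Z_s) = (-64.8 + j10.3)/(85.2 + j10.3), |Γ_s| = 0.764

|Γ| ≈ 0.764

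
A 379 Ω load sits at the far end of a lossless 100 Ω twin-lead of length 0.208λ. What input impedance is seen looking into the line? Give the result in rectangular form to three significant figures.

βl = 2π × 0.208 = 74.9°
tan(βl) = tan(74.9°) = 3.7
Z_in = Z_0·(Z_L + jZ_0·tanβl)/(Z_0 + jZ_L·tanβl)
     = 100·(379 + j370)/(100 + j1400)

Z_in ≈ 28.2 − j25 Ω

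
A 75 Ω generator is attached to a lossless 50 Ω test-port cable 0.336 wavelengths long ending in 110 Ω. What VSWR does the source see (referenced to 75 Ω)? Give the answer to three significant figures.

βl = 2π × 0.336 = 121°
tan(βl) = -1.67
Z_in = Z_0·(Z_L + jZ_0·tanβl)/(Z_0 + jZ_L·tanβl) = 28.8 + j22.2 Ω
Γ_s = (Z_in − Z_s)/(Z_in + Z_s) = (-46.2 + j22.2)/(104 + j22.2), |Γ_s| = 0.483
VSWR = (1 + |Γ_s|)/(1 − |Γ_s|)

VSWR ≈ 2.87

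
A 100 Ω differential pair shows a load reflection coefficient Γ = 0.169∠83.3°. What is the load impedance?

Z_L ≈ 98.2 + j33.9 Ω

Z_L = Z_0·(1 + Γ)/(1 − Γ) = 100·(1.02 + j0.168)/(0.98 − j0.168)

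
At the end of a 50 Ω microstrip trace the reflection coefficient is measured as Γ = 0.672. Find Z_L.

Z_L ≈ 255 Ω

Z_L = Z_0·(1 + Γ)/(1 − Γ) = 50·(1.67)/(0.328)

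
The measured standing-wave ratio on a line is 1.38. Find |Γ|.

|Γ| ≈ 0.16

|Γ| = (S − 1)/(S + 1) = (1.38 − 1)/(1.38 + 1) = 0.38/2.38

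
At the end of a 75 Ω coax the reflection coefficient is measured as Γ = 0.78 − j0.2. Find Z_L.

Z_L = Z_0·(1 + Γ)/(1 − Γ) = 75·(1.78 − j0.2)/(0.22 + j0.2)

Z_L ≈ 298 − j339 Ω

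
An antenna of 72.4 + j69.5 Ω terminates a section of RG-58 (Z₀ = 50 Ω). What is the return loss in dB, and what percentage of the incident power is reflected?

RL ≈ 5.7 dB; 26.9% of incident power reflected

Γ = (22.4 + j69.5)/(122.4 + j69.5), |Γ| = 0.519
RL = −20·log₁₀(0.519) = 5.7 dB
P_refl/P_inc = |Γ|² = 0.269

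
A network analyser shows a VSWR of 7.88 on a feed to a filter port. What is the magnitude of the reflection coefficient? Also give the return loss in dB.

|Γ| = (S − 1)/(S + 1) = (7.88 − 1)/(7.88 + 1) = 6.88/8.88
RL = −20·log₁₀|Γ| = −20·log₁₀(0.775)

|Γ| ≈ 0.775; return loss ≈ 2.22 dB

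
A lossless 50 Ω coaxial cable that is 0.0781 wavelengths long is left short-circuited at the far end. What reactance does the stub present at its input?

βl = 2π × 0.0781 = 28.1°
tan(βl) = 0.534
For a short-circuited stub, Z_in = jZ_0·tan(βl)

X_in ≈ 26.7 Ω (inductive)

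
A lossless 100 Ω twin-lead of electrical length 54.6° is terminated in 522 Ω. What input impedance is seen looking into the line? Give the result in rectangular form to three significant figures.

Z_in ≈ 28.3 − j67.2 Ω

tan(βl) = tan(54.6°) = 1.41
Z_in = Z_0·(Z_L + jZ_0·tanβl)/(Z_0 + jZ_L·tanβl)
     = 100·(522 + j141)/(100 + j735)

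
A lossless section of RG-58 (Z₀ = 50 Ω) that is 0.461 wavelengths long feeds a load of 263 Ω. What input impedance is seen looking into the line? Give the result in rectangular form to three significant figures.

Z_in ≈ 102 + j122 Ω

βl = 2π × 0.461 = 166°
tan(βl) = tan(166°) = -0.25
Z_in = Z_0·(Z_L + jZ_0·tanβl)/(Z_0 + jZ_L·tanβl)
     = 50·(263 − j12.5)/(50 − j65.8)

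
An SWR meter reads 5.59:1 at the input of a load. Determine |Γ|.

|Γ| ≈ 0.697

|Γ| = (S − 1)/(S + 1) = (5.59 − 1)/(5.59 + 1) = 4.59/6.59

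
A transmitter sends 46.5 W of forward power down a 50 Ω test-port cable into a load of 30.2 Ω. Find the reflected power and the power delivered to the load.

Γ = (30.2 − 50)/(30.2 + 50) = -0.247
|Γ|² = 0.061
P_refl = |Γ|²·P_inc = 2.83 W, P_del = (1 − |Γ|²)·P_inc = 43.7 W

P_reflected ≈ 2.83 W; P_delivered ≈ 43.7 W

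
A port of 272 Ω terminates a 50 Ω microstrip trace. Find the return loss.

Γ = (272 − 50)/(272 + 50) = 0.689
RL = −20·log₁₀|Γ| = −20·log₁₀(0.689)

RL ≈ 3.23 dB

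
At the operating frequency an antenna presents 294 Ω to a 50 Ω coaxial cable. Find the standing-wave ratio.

VSWR ≈ 5.88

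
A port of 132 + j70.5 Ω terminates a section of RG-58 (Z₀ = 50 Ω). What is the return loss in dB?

Γ = (82 + j70.5)/(182 + j70.5), |Γ| = 0.554
RL = −20·log₁₀|Γ| = −20·log₁₀(0.554)

RL ≈ 5.13 dB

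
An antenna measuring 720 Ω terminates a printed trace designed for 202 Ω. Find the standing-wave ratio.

VSWR ≈ 3.56

Γ = (720 − 202)/(720 + 202) = 0.562
VSWR = (1 + 0.562)/(1 − 0.562)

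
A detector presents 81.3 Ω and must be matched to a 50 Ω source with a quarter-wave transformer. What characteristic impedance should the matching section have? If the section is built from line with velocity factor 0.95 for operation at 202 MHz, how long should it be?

Z_qwt = √(Z_0·R_L) = √(50 × 81.3) = √4065
λ = 0.95·c/f = 1.41 m, so l = λ/4 = 0.353 m

Z_qwt ≈ 63.8 Ω; length ≈ 35.3 cm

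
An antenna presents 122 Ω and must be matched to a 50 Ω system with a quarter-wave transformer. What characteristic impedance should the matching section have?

Z_qwt ≈ 78.1 Ω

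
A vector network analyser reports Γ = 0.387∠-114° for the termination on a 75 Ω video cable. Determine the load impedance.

Z_L = Z_0·(1 + Γ)/(1 − Γ) = 75·(0.843 − j0.354)/(1.16 + j0.354)

Z_L ≈ 43.5 − j36.2 Ω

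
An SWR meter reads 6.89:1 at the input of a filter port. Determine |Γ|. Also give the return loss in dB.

|Γ| ≈ 0.747; return loss ≈ 2.54 dB

|Γ| = (S − 1)/(S + 1) = (6.89 − 1)/(6.89 + 1) = 5.89/7.89
RL = −20·log₁₀|Γ| = −20·log₁₀(0.747)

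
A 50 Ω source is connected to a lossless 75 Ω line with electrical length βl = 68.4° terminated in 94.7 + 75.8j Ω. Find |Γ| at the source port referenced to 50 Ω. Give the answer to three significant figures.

tan(βl) = 2.53
Z_in = Z_0·(Z_L + jZ_0·tanβl)/(Z_0 + jZ_L·tanβl) = 55.5 − j56.7 Ω
Γ_s = (Z_in − Z_s)/(Z_in + Z_s) = (5.54 − j56.7)/(106 − j56.7), |Γ_s| = 0.476

|Γ| ≈ 0.476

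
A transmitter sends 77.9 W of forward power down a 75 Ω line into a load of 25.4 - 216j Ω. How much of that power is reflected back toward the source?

|Γ| = |(-49.6 − j216)/(100.4 − j216)| = 0.93
|Γ|² = 0.866
P_refl = |Γ|²·P_inc = 67.4 W, P_del = (1 − |Γ|²)·P_inc = 10.5 W

P_reflected ≈ 67.4 W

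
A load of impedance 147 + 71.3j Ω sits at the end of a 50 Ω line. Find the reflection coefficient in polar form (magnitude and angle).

Γ ≈ 0.575 ∠ 16.4°

Γ = (Z_L − Z_0)/(Z_L + Z_0) = (97 + j71.3)/(197 + j71.3)
|Γ| = 120/210 = 0.575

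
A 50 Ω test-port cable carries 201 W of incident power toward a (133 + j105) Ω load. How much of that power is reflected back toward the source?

|Γ| = |(83 + j105)/(183 + j105)| = 0.634
|Γ|² = 0.402
P_refl = |Γ|²·P_inc = 80.9 W, P_del = (1 − |Γ|²)·P_inc = 120 W

P_reflected ≈ 80.9 W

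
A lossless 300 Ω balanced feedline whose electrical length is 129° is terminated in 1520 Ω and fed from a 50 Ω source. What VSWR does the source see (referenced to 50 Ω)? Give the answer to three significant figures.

tan(βl) = -1.23
Z_in = Z_0·(Z_L + jZ_0·tanβl)/(Z_0 + jZ_L·tanβl) = 95.6 + j228 Ω
Γ_s = (Z_in − Z_s)/(Z_in + Z_s) = (45.6 + j228)/(146 + j228), |Γ_s| = 0.859
VSWR = (1 + |Γ_s|)/(1 − |Γ_s|)

VSWR ≈ 13.2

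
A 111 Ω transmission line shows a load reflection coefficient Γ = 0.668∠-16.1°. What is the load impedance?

Z_L = Z_0·(1 + Γ)/(1 − Γ) = 111·(1.64 − j0.185)/(0.358 + j0.185)

Z_L ≈ 378 − j253 Ω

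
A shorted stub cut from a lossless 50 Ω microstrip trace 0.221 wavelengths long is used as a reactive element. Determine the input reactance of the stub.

X_in ≈ 271 Ω (inductive)

βl = 2π × 0.221 = 79.6°
tan(βl) = 5.43
For a shorted stub, Z_in = jZ_0·tan(βl)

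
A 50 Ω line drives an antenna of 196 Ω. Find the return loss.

Γ = (196 − 50)/(196 + 50) = 0.593
RL = −20·log₁₀|Γ| = −20·log₁₀(0.593)

RL ≈ 4.53 dB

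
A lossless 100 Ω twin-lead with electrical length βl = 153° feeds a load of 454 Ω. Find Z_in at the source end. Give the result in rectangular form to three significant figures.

tan(βl) = tan(153°) = -0.51
Z_in = Z_0·(Z_L + jZ_0·tanβl)/(Z_0 + jZ_L·tanβl)
     = 100·(454 − j51)/(100 − j231)

Z_in ≈ 90 + j157 Ω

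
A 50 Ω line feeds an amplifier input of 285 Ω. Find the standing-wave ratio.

VSWR ≈ 5.7

Γ = (285 − 50)/(285 + 50) = 0.701
VSWR = (1 + 0.701)/(1 − 0.701)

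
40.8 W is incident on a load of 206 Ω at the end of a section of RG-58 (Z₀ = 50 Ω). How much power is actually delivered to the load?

Γ = (206 − 50)/(206 + 50) = 0.609
|Γ|² = 0.371
P_refl = |Γ|²·P_inc = 15.2 W, P_del = (1 − |Γ|²)·P_inc = 25.6 W

P_delivered ≈ 25.6 W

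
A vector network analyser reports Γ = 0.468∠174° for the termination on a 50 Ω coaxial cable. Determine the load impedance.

Z_L = Z_0·(1 + Γ)/(1 − Γ) = 50·(0.535 + j0.0489)/(1.47 − j0.0489)

Z_L ≈ 18.2 + j2.28 Ω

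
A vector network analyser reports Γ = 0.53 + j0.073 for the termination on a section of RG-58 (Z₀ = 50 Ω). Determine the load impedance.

Z_L = Z_0·(1 + Γ)/(1 − Γ) = 50·(1.53 + j0.073)/(0.47 − j0.073)

Z_L ≈ 158 + j32.3 Ω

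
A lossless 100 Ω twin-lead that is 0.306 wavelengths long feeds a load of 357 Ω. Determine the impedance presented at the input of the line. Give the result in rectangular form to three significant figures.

Z_in ≈ 31.5 + j33.5 Ω

βl = 2π × 0.306 = 110°
tan(βl) = tan(110°) = -2.72
Z_in = Z_0·(Z_L + jZ_0·tanβl)/(Z_0 + jZ_L·tanβl)
     = 100·(357 − j272)/(100 − j972)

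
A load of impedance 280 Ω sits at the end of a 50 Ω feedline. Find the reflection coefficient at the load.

Γ = (Z_L − Z_0)/(Z_L + Z_0) = (280 − 50)/(280 + 50) = 230/330

Γ = 0.697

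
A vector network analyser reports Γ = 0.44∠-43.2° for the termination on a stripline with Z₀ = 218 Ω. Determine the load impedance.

Z_L = Z_0·(1 + Γ)/(1 − Γ) = 218·(1.32 − j0.301)/(0.679 + j0.301)

Z_L ≈ 318 − j238 Ω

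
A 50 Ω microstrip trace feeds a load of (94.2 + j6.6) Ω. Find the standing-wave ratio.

Γ = (Z_L − Z_0)/(Z_L + Z_0) = (44.2 + j6.6)/(144.2 + j6.6)
|Γ| = 44.7/144 = 0.31
VSWR = (1 + |Γ|)/(1 − |Γ|) = 1.31/0.69

VSWR ≈ 1.9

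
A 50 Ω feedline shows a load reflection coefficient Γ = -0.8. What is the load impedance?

Z_L = Z_0·(1 + Γ)/(1 − Γ) = 50·(0.2)/(1.8)

Z_L ≈ 5.56 Ω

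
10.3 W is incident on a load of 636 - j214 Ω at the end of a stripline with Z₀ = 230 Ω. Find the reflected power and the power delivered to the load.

P_reflected ≈ 2.73 W; P_delivered ≈ 7.57 W

|Γ| = |(406 − j214)/(866 − j214)| = 0.514
|Γ|² = 0.265
P_refl = |Γ|²·P_inc = 2.73 W, P_del = (1 − |Γ|²)·P_inc = 7.57 W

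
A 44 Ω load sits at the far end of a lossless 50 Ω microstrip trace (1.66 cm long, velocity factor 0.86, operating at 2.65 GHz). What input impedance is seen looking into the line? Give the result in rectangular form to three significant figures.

Z_in ≈ 53.3 + j5.74 Ω

λ = v/f = 0.86·c / 2.65 GHz = 0.0974 m
βl = 2π·l/λ = 2π × 0.171 = 61.4°
tan(βl) = tan(61.4°) = 1.83
Z_in = Z_0·(Z_L + jZ_0·tanβl)/(Z_0 + jZ_L·tanβl)
     = 50·(44 + j91.6)/(50 + j80.6)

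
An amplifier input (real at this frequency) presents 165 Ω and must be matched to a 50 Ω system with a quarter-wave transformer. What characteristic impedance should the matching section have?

Z_qwt ≈ 90.8 Ω

Z_qwt = √(Z_0·R_L) = √(50 × 165) = √8250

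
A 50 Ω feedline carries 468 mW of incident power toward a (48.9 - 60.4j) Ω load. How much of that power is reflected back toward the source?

P_reflected ≈ 127 mW

|Γ| = |(-1.1 − j60.4)/(98.9 − j60.4)| = 0.521
|Γ|² = 0.272
P_refl = |Γ|²·P_inc = 127 mW, P_del = (1 − |Γ|²)·P_inc = 341 mW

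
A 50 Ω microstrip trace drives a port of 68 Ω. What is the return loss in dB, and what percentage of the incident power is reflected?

Γ = (68 − 50)/(68 + 50) = 0.153
RL = −20·log₁₀(0.153) = 16.3 dB
P_refl/P_inc = |Γ|² = 0.0233

RL ≈ 16.3 dB; 2.33% of incident power reflected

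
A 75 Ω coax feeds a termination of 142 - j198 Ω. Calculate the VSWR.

VSWR ≈ 5.93

Γ = (Z_L − Z_0)/(Z_L + Z_0) = (67 − j198)/(217 − j198)
|Γ| = 209/294 = 0.712
VSWR = (1 + |Γ|)/(1 − |Γ|) = 1.71/0.288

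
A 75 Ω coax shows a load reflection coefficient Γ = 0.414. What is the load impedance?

Z_L ≈ 181 Ω

Z_L = Z_0·(1 + Γ)/(1 − Γ) = 75·(1.41)/(0.586)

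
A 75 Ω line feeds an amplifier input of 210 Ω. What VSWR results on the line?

For a purely resistive load, VSWR = R_L/Z_0 or Z_0/R_L (whichever > 1) = 210/75

VSWR ≈ 2.8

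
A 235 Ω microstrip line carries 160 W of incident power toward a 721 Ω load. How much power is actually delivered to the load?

Γ = (721 − 235)/(721 + 235) = 0.508
|Γ|² = 0.258
P_refl = |Γ|²·P_inc = 41.4 W, P_del = (1 − |Γ|²)·P_inc = 119 W

P_delivered ≈ 119 W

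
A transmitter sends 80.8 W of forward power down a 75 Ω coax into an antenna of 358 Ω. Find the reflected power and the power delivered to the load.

P_reflected ≈ 34.5 W; P_delivered ≈ 46.3 W

Γ = (358 − 75)/(358 + 75) = 0.654
|Γ|² = 0.427
P_refl = |Γ|²·P_inc = 34.5 W, P_del = (1 − |Γ|²)·P_inc = 46.3 W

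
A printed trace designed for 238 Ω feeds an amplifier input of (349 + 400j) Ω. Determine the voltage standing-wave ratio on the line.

Γ = (Z_L − Z_0)/(Z_L + Z_0) = (111 + j400)/(587 + j400)
|Γ| = 415/710 = 0.584
VSWR = (1 + |Γ|)/(1 − |Γ|) = 1.58/0.416

VSWR ≈ 3.81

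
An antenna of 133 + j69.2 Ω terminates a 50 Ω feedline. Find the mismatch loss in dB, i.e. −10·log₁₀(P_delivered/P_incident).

Γ = (83 + j69.2)/(183 + j69.2), |Γ| = 0.552
|Γ|² = 0.305, so P_del/P_inc = 1 − |Γ|² = 0.695
ML = −10·log₁₀(1 − |Γ|²)

mismatch loss ≈ 1.58 dB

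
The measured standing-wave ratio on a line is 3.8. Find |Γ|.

|Γ| = (S − 1)/(S + 1) = (3.8 − 1)/(3.8 + 1) = 2.8/4.8

|Γ| ≈ 0.583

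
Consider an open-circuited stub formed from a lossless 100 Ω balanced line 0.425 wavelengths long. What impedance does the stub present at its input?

βl = 2π × 0.425 = 153°
tan(βl) = -0.51
For an open-circuited stub, Z_in = −jZ_0·cot(βl) = −jZ_0/tan(βl)

Z_in ≈ +j196 Ω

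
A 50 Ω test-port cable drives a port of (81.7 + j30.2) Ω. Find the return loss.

RL ≈ 9.79 dB

Γ = (31.7 + j30.2)/(131.7 + j30.2), |Γ| = 0.324
RL = −20·log₁₀|Γ| = −20·log₁₀(0.324)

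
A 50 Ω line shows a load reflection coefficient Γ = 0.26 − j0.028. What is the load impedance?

Z_L = Z_0·(1 + Γ)/(1 − Γ) = 50·(1.26 − j0.028)/(0.74 + j0.028)

Z_L ≈ 84.9 − j5.11 Ω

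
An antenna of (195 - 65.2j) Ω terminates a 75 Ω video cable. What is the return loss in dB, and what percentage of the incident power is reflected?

RL ≈ 6.17 dB; 24.2% of incident power reflected

Γ = (120 − j65.2)/(270 − j65.2), |Γ| = 0.492
RL = −20·log₁₀(0.492) = 6.17 dB
P_refl/P_inc = |Γ|² = 0.242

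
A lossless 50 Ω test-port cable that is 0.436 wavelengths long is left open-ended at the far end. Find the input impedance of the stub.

Z_in ≈ +j118 Ω

βl = 2π × 0.436 = 157°
tan(βl) = -0.425
For an open-ended stub, Z_in = −jZ_0·cot(βl) = −jZ_0/tan(βl)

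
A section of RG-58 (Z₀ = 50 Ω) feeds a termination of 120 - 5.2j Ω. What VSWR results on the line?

Γ = (Z_L − Z_0)/(Z_L + Z_0) = (70 − j5.2)/(170 − j5.2)
|Γ| = 70.2/170 = 0.413
VSWR = (1 + |Γ|)/(1 − |Γ|) = 1.41/0.587

VSWR ≈ 2.41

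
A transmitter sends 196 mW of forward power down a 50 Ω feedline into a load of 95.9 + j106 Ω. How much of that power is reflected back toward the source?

P_reflected ≈ 80.4 mW

|Γ| = |(45.9 + j106)/(145.9 + j106)| = 0.641
|Γ|² = 0.41
P_refl = |Γ|²·P_inc = 80.4 mW, P_del = (1 − |Γ|²)·P_inc = 116 mW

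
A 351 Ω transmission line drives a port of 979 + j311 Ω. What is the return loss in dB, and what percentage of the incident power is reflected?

RL ≈ 5.8 dB; 26.3% of incident power reflected

Γ = (628 + j311)/(1330 + j311), |Γ| = 0.513
RL = −20·log₁₀(0.513) = 5.8 dB
P_refl/P_inc = |Γ|² = 0.263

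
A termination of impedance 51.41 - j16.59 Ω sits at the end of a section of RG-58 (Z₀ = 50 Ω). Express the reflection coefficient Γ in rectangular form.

Γ = (Z_L − Z_0)/(Z_L + Z_0) = (1.41 − j16.59)/(101.4 − j16.59)

Γ ≈ 0.0396 − j0.157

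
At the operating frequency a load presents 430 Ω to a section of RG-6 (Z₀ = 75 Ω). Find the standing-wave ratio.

VSWR ≈ 5.73

For a purely resistive load, VSWR = R_L/Z_0 or Z_0/R_L (whichever > 1) = 430/75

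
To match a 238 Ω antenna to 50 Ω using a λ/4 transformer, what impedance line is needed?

Z_qwt = √(Z_0·R_L) = √(50 × 238) = √11900

Z_qwt ≈ 109 Ω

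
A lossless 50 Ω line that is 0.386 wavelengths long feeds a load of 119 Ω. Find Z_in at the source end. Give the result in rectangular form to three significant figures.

Z_in ≈ 39.5 + j38.4 Ω

βl = 2π × 0.386 = 139°
tan(βl) = tan(139°) = -0.871
Z_in = Z_0·(Z_L + jZ_0·tanβl)/(Z_0 + jZ_L·tanβl)
     = 50·(119 − j43.5)/(50 − j104)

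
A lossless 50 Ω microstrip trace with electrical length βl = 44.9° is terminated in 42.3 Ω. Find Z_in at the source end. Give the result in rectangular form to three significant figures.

tan(βl) = tan(44.9°) = 0.997
Z_in = Z_0·(Z_L + jZ_0·tanβl)/(Z_0 + jZ_L·tanβl)
     = 50·(42.3 + j49.8)/(50 + j42.2)

Z_in ≈ 49.3 + j8.28 Ω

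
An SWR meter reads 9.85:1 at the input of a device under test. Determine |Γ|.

|Γ| = (S − 1)/(S + 1) = (9.85 − 1)/(9.85 + 1) = 8.85/10.8

|Γ| ≈ 0.816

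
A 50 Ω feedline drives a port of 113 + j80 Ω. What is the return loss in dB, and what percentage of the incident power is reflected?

RL ≈ 5.02 dB; 31.5% of incident power reflected

Γ = (63 + j80)/(163 + j80), |Γ| = 0.561
RL = −20·log₁₀(0.561) = 5.02 dB
P_refl/P_inc = |Γ|² = 0.315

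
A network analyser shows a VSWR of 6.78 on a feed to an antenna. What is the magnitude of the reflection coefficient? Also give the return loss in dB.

|Γ| = (S − 1)/(S + 1) = (6.78 − 1)/(6.78 + 1) = 5.78/7.78
RL = −20·log₁₀|Γ| = −20·log₁₀(0.743)

|Γ| ≈ 0.743; return loss ≈ 2.58 dB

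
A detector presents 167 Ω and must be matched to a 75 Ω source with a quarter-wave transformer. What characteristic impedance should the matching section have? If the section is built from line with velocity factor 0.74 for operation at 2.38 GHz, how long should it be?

Z_qwt ≈ 112 Ω; length ≈ 2.33 cm

Z_qwt = √(Z_0·R_L) = √(75 × 167) = √12520
λ = 0.74·c/f = 0.0933 m, so l = λ/4 = 0.0233 m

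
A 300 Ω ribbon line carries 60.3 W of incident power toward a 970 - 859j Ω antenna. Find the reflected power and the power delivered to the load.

P_reflected ≈ 30.4 W; P_delivered ≈ 29.9 W

|Γ| = |(670 − j859)/(1270 − j859)| = 0.711
|Γ|² = 0.505
P_refl = |Γ|²·P_inc = 30.4 W, P_del = (1 − |Γ|²)·P_inc = 29.9 W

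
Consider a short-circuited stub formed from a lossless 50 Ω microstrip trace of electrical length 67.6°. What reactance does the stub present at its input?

tan(βl) = 2.43
For a short-circuited stub, Z_in = jZ_0·tan(βl)

X_in ≈ 121 Ω (inductive)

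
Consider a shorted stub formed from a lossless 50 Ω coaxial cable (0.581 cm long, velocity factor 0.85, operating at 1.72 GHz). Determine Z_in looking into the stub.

λ = v/f = 0.85·c / 1.72 GHz = 0.148 m
βl = 2π·l/λ = 2π × 0.0392 = 14.1°
tan(βl) = 0.251
For a shorted stub, Z_in = jZ_0·tan(βl)

Z_in ≈ +j12.6 Ω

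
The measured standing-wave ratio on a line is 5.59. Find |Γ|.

|Γ| ≈ 0.697

|Γ| = (S − 1)/(S + 1) = (5.59 − 1)/(5.59 + 1) = 4.59/6.59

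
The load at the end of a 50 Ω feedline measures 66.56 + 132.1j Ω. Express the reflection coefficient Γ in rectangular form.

Γ ≈ 0.624 + j0.426

Γ = (Z_L − Z_0)/(Z_L + Z_0) = (16.56 + j132.1)/(116.6 + j132.1)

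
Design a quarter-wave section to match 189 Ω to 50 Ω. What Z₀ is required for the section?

Z_qwt ≈ 97.2 Ω

Z_qwt = √(Z_0·R_L) = √(50 × 189) = √9450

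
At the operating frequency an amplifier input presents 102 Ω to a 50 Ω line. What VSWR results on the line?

VSWR ≈ 2.04

For a purely resistive load, VSWR = R_L/Z_0 or Z_0/R_L (whichever > 1) = 102/50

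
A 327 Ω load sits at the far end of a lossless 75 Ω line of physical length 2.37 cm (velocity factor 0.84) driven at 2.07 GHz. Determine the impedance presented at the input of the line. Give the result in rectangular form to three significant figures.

Z_in ≈ 19.3 − j25.6 Ω

λ = v/f = 0.84·c / 2.07 GHz = 0.122 m
βl = 2π·l/λ = 2π × 0.195 = 70.1°
tan(βl) = tan(70.1°) = 2.76
Z_in = Z_0·(Z_L + jZ_0·tanβl)/(Z_0 + jZ_L·tanβl)
     = 75·(327 + j207)/(75 + j903)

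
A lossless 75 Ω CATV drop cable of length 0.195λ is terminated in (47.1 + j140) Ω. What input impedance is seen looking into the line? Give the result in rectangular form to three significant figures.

βl = 2π × 0.195 = 70.2°
tan(βl) = tan(70.2°) = 2.78
Z_in = Z_0·(Z_L + jZ_0·tanβl)/(Z_0 + jZ_L·tanβl)
     = 75·(47.1 + j348)/(-314 + j131)

Z_in ≈ 20 − j74.9 Ω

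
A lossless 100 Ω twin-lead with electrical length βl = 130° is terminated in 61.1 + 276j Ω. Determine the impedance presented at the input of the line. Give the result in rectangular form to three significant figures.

tan(βl) = tan(130°) = -1.19
Z_in = Z_0·(Z_L + jZ_0·tanβl)/(Z_0 + jZ_L·tanβl)
     = 100·(61.1 + j157)/(429 − j72.8)

Z_in ≈ 7.81 + j37.9 Ω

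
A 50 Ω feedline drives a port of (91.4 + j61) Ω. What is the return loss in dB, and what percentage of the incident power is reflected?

RL ≈ 6.4 dB; 22.9% of incident power reflected

Γ = (41.4 + j61)/(141.4 + j61), |Γ| = 0.479
RL = −20·log₁₀(0.479) = 6.4 dB
P_refl/P_inc = |Γ|² = 0.229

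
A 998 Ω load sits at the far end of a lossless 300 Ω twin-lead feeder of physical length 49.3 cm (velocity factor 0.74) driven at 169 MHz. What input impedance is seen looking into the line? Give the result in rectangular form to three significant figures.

λ = v/f = 0.74·c / 169 MHz = 1.31 m
βl = 2π·l/λ = 2π × 0.375 = 135°
tan(βl) = tan(135°) = -0.996
Z_in = Z_0·(Z_L + jZ_0·tanβl)/(Z_0 + jZ_L·tanβl)
     = 300·(998 − j299)/(300 − j994)

Z_in ≈ 166 + j251 Ω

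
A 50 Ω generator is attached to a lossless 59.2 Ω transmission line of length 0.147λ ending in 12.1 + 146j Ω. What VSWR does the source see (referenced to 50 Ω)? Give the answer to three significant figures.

VSWR ≈ 38.1

βl = 2π × 0.147 = 52.9°
tan(βl) = 1.32
Z_in = Z_0·(Z_L + jZ_0·tanβl)/(Z_0 + jZ_L·tanβl) = 6.41 − j98.4 Ω
Γ_s = (Z_in − Z_s)/(Z_in + Z_s) = (-43.6 − j98.4)/(56.4 − j98.4), |Γ_s| = 0.949
VSWR = (1 + |Γ_s|)/(1 − |Γ_s|)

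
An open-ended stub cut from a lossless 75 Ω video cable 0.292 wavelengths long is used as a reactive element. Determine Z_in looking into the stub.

βl = 2π × 0.292 = 105°
tan(βl) = -3.7
For an open-ended stub, Z_in = −jZ_0·cot(βl) = −jZ_0/tan(βl)

Z_in ≈ +j20.3 Ω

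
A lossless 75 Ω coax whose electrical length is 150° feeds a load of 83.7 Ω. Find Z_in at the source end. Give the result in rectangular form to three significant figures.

Z_in ≈ 78.9 + j7.51 Ω

tan(βl) = tan(150°) = -0.577
Z_in = Z_0·(Z_L + jZ_0·tanβl)/(Z_0 + jZ_L·tanβl)
     = 75·(83.7 − j43.3)/(75 − j48.3)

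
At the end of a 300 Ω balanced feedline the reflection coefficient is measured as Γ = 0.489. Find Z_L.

Z_L = Z_0·(1 + Γ)/(1 − Γ) = 300·(1.49)/(0.511)

Z_L ≈ 874 Ω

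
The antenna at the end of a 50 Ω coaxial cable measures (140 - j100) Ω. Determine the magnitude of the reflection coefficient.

Γ = (Z_L − Z_0)/(Z_L + Z_0) = (90 − j100)/(190 − j100)
|Γ| = 135/215

|Γ| ≈ 0.627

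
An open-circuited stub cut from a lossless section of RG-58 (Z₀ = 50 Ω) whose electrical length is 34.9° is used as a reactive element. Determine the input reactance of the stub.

X_in ≈ -71.7 Ω (capacitive)

tan(βl) = 0.698
For an open-circuited stub, Z_in = −jZ_0·cot(βl) = −jZ_0/tan(βl)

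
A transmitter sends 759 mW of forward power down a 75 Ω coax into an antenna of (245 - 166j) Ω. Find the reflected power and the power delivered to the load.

P_reflected ≈ 330 mW; P_delivered ≈ 429 mW

|Γ| = |(170 − j166)/(320 − j166)| = 0.659
|Γ|² = 0.434
P_refl = |Γ|²·P_inc = 330 mW, P_del = (1 − |Γ|²)·P_inc = 429 mW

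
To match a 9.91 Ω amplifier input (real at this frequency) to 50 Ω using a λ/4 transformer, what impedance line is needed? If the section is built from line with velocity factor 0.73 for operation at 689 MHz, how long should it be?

Z_qwt = √(Z_0·R_L) = √(50 × 9.91) = √495.5
λ = 0.73·c/f = 0.318 m, so l = λ/4 = 0.0795 m

Z_qwt ≈ 22.3 Ω; length ≈ 7.95 cm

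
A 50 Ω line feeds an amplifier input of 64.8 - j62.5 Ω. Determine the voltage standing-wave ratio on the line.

VSWR ≈ 2.93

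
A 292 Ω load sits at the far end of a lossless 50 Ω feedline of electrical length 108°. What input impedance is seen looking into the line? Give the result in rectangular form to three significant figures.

Z_in ≈ 9.44 + j15.7 Ω

tan(βl) = tan(108°) = -3.08
Z_in = Z_0·(Z_L + jZ_0·tanβl)/(Z_0 + jZ_L·tanβl)
     = 50·(292 − j154)/(50 − j899)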